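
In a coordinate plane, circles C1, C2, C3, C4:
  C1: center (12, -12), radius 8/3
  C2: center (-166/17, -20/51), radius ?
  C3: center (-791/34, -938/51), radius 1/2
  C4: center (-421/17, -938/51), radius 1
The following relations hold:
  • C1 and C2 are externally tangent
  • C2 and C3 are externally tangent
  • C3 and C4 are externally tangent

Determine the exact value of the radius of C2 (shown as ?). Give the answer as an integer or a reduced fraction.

22

1. [ext C1·C2]  r_C2² + (16/3)r_C2 − 1804/3 = 0  ⇒  r_C2 = 22 (r>0 drops 1)
2. [ext C2·C3]  r_C2² + 1r_C2 − 506 = 0  ⇒  r_C2 = 22 (r>0 drops 1)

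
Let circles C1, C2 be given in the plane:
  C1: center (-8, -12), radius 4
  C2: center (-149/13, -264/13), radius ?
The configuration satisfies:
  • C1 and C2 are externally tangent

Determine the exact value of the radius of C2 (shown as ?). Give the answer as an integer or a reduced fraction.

5

1. [ext C1·C2]  r_C2² + 8r_C2 − 65 = 0  ⇒  r_C2 = 5 (r>0 drops 1)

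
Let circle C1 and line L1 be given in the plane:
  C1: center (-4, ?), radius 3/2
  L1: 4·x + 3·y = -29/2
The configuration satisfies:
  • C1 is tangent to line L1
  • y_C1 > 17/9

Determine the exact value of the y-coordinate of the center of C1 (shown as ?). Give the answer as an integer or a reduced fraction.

1. [C1‖L1]  y_C1² − 1y_C1 − 6 = 0  ⇒  y_C1 = -2 or 3
2. given y_C1 > 17/9: keep 3

3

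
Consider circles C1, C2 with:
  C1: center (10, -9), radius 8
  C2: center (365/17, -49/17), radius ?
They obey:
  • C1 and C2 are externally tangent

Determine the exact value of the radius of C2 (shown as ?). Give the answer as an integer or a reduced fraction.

5

1. [ext C1·C2]  r_C2² + 16r_C2 − 105 = 0  ⇒  r_C2 = 5 (r>0 drops 1)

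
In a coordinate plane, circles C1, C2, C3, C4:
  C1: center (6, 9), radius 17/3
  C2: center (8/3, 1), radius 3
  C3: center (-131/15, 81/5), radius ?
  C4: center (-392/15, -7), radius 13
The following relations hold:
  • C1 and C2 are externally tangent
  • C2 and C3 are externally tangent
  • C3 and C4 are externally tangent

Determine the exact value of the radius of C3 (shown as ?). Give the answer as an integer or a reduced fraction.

1. [ext C2·C3]  r_C3² + 6r_C3 − 352 = 0  ⇒  r_C3 = 16 (r>0 drops 1)
2. [ext C3·C4]  r_C3² + 26r_C3 − 672 = 0  ⇒  r_C3 = 16 (r>0 drops 1)

16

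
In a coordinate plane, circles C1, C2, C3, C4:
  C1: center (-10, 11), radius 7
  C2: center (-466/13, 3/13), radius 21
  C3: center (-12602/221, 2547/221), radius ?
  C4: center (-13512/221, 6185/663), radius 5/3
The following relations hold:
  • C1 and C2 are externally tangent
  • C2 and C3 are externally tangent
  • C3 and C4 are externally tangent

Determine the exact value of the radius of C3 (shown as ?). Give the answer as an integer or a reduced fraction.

3

1. [ext C2·C3]  r_C3² + 42r_C3 − 135 = 0  ⇒  r_C3 = 3 (r>0 drops 1)
2. [ext C3·C4]  r_C3² + (10/3)r_C3 − 19 = 0  ⇒  r_C3 = 3 (r>0 drops 1)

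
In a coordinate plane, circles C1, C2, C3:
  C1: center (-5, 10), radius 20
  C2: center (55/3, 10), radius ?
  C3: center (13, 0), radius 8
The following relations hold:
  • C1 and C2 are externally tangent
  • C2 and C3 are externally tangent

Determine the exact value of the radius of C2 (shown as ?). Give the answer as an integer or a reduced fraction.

1. [ext C1·C2]  r_C2² + 40r_C2 − 1300/9 = 0  ⇒  r_C2 = 10/3 (r>0 drops 1)
2. [ext C2·C3]  r_C2² + 16r_C2 − 580/9 = 0  ⇒  r_C2 = 10/3 (r>0 drops 1)

10/3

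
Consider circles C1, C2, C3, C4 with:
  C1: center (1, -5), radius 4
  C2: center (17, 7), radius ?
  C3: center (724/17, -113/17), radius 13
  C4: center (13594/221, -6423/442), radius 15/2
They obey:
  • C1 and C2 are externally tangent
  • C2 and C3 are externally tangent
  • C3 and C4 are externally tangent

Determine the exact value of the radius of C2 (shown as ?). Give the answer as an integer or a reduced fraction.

1. [ext C1·C2]  r_C2² + 8r_C2 − 384 = 0  ⇒  r_C2 = 16 (r>0 drops 1)
2. [ext C2·C3]  r_C2² + 26r_C2 − 672 = 0  ⇒  r_C2 = 16 (r>0 drops 1)

16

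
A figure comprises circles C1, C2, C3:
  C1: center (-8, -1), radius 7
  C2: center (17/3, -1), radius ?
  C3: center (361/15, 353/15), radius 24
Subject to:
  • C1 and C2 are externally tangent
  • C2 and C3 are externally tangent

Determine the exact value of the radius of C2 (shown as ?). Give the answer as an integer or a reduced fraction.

20/3

1. [ext C1·C2]  r_C2² + 14r_C2 − 1240/9 = 0  ⇒  r_C2 = 20/3 (r>0 drops 1)
2. [ext C2·C3]  r_C2² + 48r_C2 − 3280/9 = 0  ⇒  r_C2 = 20/3 (r>0 drops 1)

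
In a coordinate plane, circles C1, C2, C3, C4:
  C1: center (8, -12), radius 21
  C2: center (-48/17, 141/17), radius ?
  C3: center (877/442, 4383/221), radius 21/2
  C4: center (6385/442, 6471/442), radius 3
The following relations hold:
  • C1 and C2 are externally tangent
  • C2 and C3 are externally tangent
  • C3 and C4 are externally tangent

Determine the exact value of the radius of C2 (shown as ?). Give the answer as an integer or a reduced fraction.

1. [ext C1·C2]  r_C2² + 42r_C2 − 88 = 0  ⇒  r_C2 = 2 (r>0 drops 1)
2. [ext C2·C3]  r_C2² + 21r_C2 − 46 = 0  ⇒  r_C2 = 2 (r>0 drops 1)

2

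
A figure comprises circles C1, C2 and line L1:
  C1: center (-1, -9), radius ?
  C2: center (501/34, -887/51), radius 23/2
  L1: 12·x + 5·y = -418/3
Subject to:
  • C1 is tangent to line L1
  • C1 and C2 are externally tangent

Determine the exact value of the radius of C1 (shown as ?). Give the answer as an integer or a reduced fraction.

1. [C1‖L1]  r_C1² − 361/9 = 0  ⇒  r_C1 = 19/3 (r>0 drops 1)
2. [ext C1·C2]  r_C1² + 23r_C1 − 1672/9 = 0  ⇒  r_C1 = 19/3 (r>0 drops 1)

19/3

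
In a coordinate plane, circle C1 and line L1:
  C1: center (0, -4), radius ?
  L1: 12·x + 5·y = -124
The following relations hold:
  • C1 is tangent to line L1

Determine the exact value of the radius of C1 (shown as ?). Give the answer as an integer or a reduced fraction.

8

1. [C1‖L1]  r_C1² − 64 = 0  ⇒  r_C1 = 8 (r>0 drops 1)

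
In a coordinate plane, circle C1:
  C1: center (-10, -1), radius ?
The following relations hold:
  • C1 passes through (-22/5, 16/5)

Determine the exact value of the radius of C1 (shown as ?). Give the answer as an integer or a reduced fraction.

1. [C1∋P]  r_C1² − 49 = 0  ⇒  r_C1 = 7 (r>0 drops 1)

7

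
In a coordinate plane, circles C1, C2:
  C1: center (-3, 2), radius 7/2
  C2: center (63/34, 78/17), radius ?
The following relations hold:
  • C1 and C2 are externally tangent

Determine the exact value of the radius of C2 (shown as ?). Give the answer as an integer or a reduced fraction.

2

1. [ext C1·C2]  r_C2² + 7r_C2 − 18 = 0  ⇒  r_C2 = 2 (r>0 drops 1)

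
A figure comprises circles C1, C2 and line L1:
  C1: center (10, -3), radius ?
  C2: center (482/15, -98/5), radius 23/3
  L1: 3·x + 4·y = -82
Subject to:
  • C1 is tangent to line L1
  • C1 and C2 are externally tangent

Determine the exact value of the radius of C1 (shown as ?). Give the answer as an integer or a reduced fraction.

20

1. [C1‖L1]  r_C1² − 400 = 0  ⇒  r_C1 = 20 (r>0 drops 1)
2. [ext C1·C2]  r_C1² + (46/3)r_C1 − 2120/3 = 0  ⇒  r_C1 = 20 (r>0 drops 1)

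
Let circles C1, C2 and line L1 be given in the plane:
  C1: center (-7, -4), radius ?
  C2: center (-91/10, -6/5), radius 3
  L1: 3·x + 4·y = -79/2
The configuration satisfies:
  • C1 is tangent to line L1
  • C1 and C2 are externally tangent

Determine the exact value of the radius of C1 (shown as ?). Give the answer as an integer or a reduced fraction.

1. [C1‖L1]  r_C1² − 1/4 = 0  ⇒  r_C1 = 1/2 (r>0 drops 1)
2. [ext C1·C2]  r_C1² + 6r_C1 − 13/4 = 0  ⇒  r_C1 = 1/2 (r>0 drops 1)

1/2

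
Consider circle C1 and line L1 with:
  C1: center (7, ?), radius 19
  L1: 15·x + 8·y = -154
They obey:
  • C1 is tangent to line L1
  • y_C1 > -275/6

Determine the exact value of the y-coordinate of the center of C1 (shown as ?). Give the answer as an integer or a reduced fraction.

8

1. [C1‖L1]  y_C1² + (259/4)y_C1 − 582 = 0  ⇒  y_C1 = -291/4 or 8
2. given y_C1 > -275/6: keep 8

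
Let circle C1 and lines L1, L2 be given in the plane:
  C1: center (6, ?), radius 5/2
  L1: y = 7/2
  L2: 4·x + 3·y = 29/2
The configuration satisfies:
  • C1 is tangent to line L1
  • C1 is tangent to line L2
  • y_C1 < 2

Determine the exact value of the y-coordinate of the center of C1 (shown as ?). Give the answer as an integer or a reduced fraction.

1

1. [C1‖L1]  y_C1² − 7y_C1 + 6 = 0  ⇒  y_C1 = 1 or 6
2. [C1‖L2]  y_C1² + (19/3)y_C1 − 22/3 = 0  ⇒  y_C1 = -22/3 or 1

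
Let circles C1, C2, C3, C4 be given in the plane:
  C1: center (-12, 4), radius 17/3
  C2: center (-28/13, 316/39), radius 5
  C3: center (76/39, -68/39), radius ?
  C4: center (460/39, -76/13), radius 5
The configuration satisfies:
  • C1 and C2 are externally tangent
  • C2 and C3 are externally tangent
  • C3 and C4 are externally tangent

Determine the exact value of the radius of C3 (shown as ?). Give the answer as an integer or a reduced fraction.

17/3

1. [ext C2·C3]  r_C3² + 10r_C3 − 799/9 = 0  ⇒  r_C3 = 17/3 (r>0 drops 1)
2. [ext C3·C4]  r_C3² + 10r_C3 − 799/9 = 0  ⇒  r_C3 = 17/3 (r>0 drops 1)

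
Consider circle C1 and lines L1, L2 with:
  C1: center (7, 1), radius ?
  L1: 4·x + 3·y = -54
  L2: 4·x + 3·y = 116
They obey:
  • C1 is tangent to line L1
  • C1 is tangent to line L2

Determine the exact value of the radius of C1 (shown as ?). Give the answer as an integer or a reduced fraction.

17

1. [C1‖L1]  r_C1² − 289 = 0  ⇒  r_C1 = 17 (r>0 drops 1)
2. [C1‖L2]  r_C1² − 289 = 0  ⇒  r_C1 = 17 (r>0 drops 1)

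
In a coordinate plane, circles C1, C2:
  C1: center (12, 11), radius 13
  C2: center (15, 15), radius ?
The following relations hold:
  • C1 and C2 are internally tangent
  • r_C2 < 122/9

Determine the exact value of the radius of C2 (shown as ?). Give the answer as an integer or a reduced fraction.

1. [int C1,C2]  r_C2² − 26r_C2 + 144 = 0  ⇒  r_C2 = 8 or 18
2. given r_C2 < 122/9: keep 8

8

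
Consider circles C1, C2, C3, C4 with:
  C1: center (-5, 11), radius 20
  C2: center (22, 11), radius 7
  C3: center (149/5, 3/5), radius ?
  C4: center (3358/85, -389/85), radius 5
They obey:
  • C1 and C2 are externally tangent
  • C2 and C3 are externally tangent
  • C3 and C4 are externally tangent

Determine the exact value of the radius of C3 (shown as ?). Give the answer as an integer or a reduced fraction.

1. [ext C2·C3]  r_C3² + 14r_C3 − 120 = 0  ⇒  r_C3 = 6 (r>0 drops 1)
2. [ext C3·C4]  r_C3² + 10r_C3 − 96 = 0  ⇒  r_C3 = 6 (r>0 drops 1)

6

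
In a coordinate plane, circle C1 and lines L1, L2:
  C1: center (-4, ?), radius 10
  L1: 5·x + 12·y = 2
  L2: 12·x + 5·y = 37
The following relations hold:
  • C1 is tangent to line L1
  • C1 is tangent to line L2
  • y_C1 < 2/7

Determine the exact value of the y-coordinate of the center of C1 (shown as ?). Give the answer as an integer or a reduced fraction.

1. [C1‖L1]  y_C1² − (11/3)y_C1 − 114 = 0  ⇒  y_C1 = -9 or 38/3
2. [C1‖L2]  y_C1² − 34y_C1 − 387 = 0  ⇒  y_C1 = -9 or 43

-9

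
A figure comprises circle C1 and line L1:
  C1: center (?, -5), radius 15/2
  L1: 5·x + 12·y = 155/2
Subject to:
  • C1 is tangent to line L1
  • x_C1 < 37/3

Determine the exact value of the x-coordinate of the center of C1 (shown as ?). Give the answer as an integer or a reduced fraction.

8

1. [C1‖L1]  x_C1² − 55x_C1 + 376 = 0  ⇒  x_C1 = 8 or 47
2. given x_C1 < 37/3: keep 8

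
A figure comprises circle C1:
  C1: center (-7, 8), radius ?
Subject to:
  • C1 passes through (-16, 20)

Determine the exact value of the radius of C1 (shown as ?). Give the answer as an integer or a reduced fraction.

15

1. [C1∋P]  r_C1² − 225 = 0  ⇒  r_C1 = 15 (r>0 drops 1)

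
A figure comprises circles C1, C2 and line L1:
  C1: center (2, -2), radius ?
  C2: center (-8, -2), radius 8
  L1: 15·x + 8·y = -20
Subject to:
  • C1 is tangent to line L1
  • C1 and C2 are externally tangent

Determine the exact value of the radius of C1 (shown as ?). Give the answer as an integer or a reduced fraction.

2

1. [C1‖L1]  r_C1² − 4 = 0  ⇒  r_C1 = 2 (r>0 drops 1)
2. [ext C1·C2]  r_C1² + 16r_C1 − 36 = 0  ⇒  r_C1 = 2 (r>0 drops 1)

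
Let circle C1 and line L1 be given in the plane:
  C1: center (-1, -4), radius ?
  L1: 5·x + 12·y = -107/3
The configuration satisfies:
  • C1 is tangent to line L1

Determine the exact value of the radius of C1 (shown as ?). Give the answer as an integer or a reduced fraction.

4/3

1. [C1‖L1]  r_C1² − 16/9 = 0  ⇒  r_C1 = 4/3 (r>0 drops 1)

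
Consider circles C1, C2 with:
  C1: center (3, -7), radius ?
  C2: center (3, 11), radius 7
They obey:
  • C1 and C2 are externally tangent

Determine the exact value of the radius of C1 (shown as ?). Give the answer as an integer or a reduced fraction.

11

1. [ext C1·C2]  r_C1² + 14r_C1 − 275 = 0  ⇒  r_C1 = 11 (r>0 drops 1)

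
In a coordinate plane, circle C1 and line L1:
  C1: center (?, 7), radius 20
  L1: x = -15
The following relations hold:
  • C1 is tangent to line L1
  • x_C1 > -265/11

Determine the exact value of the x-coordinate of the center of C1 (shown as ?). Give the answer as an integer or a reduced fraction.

1. [C1‖L1]  x_C1² + 30x_C1 − 175 = 0  ⇒  x_C1 = -35 or 5
2. given x_C1 > -265/11: keep 5

5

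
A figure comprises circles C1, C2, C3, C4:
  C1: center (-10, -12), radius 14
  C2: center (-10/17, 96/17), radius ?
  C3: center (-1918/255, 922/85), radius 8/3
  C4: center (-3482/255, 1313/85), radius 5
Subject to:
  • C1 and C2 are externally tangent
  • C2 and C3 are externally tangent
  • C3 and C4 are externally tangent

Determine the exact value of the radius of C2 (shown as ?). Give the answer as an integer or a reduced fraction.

1. [ext C1·C2]  r_C2² + 28r_C2 − 204 = 0  ⇒  r_C2 = 6 (r>0 drops 1)
2. [ext C2·C3]  r_C2² + (16/3)r_C2 − 68 = 0  ⇒  r_C2 = 6 (r>0 drops 1)

6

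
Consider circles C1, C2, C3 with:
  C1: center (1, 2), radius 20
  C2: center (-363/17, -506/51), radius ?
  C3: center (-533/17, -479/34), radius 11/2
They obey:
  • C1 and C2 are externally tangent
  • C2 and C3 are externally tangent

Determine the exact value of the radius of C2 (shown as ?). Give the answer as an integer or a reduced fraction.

16/3

1. [ext C1·C2]  r_C2² + 40r_C2 − 2176/9 = 0  ⇒  r_C2 = 16/3 (r>0 drops 1)
2. [ext C2·C3]  r_C2² + 11r_C2 − 784/9 = 0  ⇒  r_C2 = 16/3 (r>0 drops 1)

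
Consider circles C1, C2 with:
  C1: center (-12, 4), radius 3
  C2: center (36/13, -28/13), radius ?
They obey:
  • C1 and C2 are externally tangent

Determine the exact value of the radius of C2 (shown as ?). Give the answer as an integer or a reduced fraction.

13

1. [ext C1·C2]  r_C2² + 6r_C2 − 247 = 0  ⇒  r_C2 = 13 (r>0 drops 1)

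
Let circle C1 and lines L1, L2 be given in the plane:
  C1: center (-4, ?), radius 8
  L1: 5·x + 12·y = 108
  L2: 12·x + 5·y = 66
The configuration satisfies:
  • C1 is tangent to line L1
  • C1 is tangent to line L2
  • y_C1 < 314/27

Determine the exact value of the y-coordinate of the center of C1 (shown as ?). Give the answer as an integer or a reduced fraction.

2

1. [C1‖L1]  y_C1² − (64/3)y_C1 + 116/3 = 0  ⇒  y_C1 = 2 or 58/3
2. [C1‖L2]  y_C1² − (228/5)y_C1 + 436/5 = 0  ⇒  y_C1 = 2 or 218/5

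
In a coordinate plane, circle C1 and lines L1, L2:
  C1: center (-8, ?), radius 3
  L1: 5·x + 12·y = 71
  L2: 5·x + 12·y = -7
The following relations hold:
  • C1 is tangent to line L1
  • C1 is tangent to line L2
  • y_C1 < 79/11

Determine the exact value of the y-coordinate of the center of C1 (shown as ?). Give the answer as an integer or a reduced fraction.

6

1. [C1‖L1]  y_C1² − (37/2)y_C1 + 75 = 0  ⇒  y_C1 = 6 or 25/2
2. [C1‖L2]  y_C1² − (11/2)y_C1 − 3 = 0  ⇒  y_C1 = -1/2 or 6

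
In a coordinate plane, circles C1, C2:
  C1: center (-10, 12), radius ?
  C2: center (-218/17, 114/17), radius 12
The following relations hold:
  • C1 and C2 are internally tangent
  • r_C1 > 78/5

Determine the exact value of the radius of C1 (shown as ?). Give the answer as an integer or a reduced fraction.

1. [int C1,C2]  r_C1² − 24r_C1 + 108 = 0  ⇒  r_C1 = 6 or 18
2. given r_C1 > 78/5: keep 18

18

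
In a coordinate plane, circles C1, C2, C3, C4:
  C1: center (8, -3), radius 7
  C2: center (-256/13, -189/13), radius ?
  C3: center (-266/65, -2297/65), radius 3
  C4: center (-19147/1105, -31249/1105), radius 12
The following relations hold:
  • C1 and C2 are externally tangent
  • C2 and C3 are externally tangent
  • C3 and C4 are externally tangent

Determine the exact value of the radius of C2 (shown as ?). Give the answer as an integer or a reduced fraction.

1. [ext C1·C2]  r_C2² + 14r_C2 − 851 = 0  ⇒  r_C2 = 23 (r>0 drops 1)
2. [ext C2·C3]  r_C2² + 6r_C2 − 667 = 0  ⇒  r_C2 = 23 (r>0 drops 1)

23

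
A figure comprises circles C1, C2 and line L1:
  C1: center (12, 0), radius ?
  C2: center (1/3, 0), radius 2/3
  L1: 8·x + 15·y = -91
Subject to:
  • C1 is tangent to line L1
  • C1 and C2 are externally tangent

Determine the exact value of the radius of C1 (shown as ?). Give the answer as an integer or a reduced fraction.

11

1. [C1‖L1]  r_C1² − 121 = 0  ⇒  r_C1 = 11 (r>0 drops 1)
2. [ext C1·C2]  r_C1² + (4/3)r_C1 − 407/3 = 0  ⇒  r_C1 = 11 (r>0 drops 1)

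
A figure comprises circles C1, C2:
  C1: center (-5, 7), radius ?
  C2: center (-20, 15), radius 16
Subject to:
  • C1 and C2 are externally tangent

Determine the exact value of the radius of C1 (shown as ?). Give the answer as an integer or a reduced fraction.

1

1. [ext C1·C2]  r_C1² + 32r_C1 − 33 = 0  ⇒  r_C1 = 1 (r>0 drops 1)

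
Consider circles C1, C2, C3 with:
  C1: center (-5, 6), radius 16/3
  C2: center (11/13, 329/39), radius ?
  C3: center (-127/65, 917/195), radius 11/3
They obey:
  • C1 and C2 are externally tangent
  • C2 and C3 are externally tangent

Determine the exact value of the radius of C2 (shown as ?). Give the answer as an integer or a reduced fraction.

1

1. [ext C1·C2]  r_C2² + (32/3)r_C2 − 35/3 = 0  ⇒  r_C2 = 1 (r>0 drops 1)
2. [ext C2·C3]  r_C2² + (22/3)r_C2 − 25/3 = 0  ⇒  r_C2 = 1 (r>0 drops 1)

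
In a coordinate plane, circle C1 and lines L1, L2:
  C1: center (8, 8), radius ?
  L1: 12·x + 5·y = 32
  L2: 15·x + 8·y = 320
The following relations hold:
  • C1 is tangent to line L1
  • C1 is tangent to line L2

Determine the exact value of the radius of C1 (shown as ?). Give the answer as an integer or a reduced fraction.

8

1. [C1‖L1]  r_C1² − 64 = 0  ⇒  r_C1 = 8 (r>0 drops 1)
2. [C1‖L2]  r_C1² − 64 = 0  ⇒  r_C1 = 8 (r>0 drops 1)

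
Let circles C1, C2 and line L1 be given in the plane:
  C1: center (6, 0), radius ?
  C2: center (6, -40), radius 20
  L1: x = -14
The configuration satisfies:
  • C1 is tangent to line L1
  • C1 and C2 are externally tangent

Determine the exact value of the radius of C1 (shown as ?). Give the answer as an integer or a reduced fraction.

1. [C1‖L1]  r_C1² − 400 = 0  ⇒  r_C1 = 20 (r>0 drops 1)
2. [ext C1·C2]  r_C1² + 40r_C1 − 1200 = 0  ⇒  r_C1 = 20 (r>0 drops 1)

20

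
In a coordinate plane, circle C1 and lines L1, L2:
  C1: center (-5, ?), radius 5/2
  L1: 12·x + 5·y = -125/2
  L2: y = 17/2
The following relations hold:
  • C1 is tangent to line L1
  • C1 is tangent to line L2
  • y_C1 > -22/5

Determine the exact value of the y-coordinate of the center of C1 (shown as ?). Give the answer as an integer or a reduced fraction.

1. [C1‖L1]  y_C1² + 1y_C1 − 42 = 0  ⇒  y_C1 = -7 or 6
2. [C1‖L2]  y_C1² − 17y_C1 + 66 = 0  ⇒  y_C1 = 6 or 11

6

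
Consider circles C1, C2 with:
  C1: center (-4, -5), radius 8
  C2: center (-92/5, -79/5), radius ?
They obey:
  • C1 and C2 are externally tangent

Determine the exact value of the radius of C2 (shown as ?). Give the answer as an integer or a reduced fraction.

10

1. [ext C1·C2]  r_C2² + 16r_C2 − 260 = 0  ⇒  r_C2 = 10 (r>0 drops 1)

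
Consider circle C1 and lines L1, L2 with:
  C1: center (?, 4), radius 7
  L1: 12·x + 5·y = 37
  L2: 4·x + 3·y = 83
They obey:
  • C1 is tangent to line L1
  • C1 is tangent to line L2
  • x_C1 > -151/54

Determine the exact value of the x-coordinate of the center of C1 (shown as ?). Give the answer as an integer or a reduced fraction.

9

1. [C1‖L1]  x_C1² − (17/6)x_C1 − 111/2 = 0  ⇒  x_C1 = -37/6 or 9
2. [C1‖L2]  x_C1² − (71/2)x_C1 + 477/2 = 0  ⇒  x_C1 = 9 or 53/2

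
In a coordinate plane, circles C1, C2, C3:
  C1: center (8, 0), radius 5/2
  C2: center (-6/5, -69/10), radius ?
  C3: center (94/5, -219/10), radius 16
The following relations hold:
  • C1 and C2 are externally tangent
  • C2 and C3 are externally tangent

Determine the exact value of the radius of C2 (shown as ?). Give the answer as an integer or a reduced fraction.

9

1. [ext C1·C2]  r_C2² + 5r_C2 − 126 = 0  ⇒  r_C2 = 9 (r>0 drops 1)
2. [ext C2·C3]  r_C2² + 32r_C2 − 369 = 0  ⇒  r_C2 = 9 (r>0 drops 1)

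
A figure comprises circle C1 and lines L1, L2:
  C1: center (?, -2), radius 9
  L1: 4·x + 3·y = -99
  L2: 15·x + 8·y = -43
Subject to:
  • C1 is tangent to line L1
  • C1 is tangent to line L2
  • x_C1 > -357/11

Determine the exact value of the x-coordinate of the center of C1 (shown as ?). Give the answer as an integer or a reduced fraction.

1. [C1‖L1]  x_C1² + (93/2)x_C1 + 414 = 0  ⇒  x_C1 = -69/2 or -12
2. [C1‖L2]  x_C1² + (18/5)x_C1 − 504/5 = 0  ⇒  x_C1 = -12 or 42/5

-12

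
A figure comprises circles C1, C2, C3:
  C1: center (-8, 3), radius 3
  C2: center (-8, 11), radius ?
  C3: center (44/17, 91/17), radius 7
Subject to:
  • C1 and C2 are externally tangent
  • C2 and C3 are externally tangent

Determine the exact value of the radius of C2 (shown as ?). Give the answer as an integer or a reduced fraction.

5

1. [ext C1·C2]  r_C2² + 6r_C2 − 55 = 0  ⇒  r_C2 = 5 (r>0 drops 1)
2. [ext C2·C3]  r_C2² + 14r_C2 − 95 = 0  ⇒  r_C2 = 5 (r>0 drops 1)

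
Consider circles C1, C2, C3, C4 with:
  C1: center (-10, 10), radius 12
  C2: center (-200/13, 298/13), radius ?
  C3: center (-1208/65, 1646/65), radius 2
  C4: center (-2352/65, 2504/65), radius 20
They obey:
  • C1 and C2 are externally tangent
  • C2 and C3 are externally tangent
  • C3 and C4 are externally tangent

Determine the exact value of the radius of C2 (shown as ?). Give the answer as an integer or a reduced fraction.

2

1. [ext C1·C2]  r_C2² + 24r_C2 − 52 = 0  ⇒  r_C2 = 2 (r>0 drops 1)
2. [ext C2·C3]  r_C2² + 4r_C2 − 12 = 0  ⇒  r_C2 = 2 (r>0 drops 1)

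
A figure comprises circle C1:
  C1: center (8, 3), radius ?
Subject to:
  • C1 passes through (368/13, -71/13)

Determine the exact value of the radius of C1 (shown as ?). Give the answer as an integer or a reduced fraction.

22

1. [C1∋P]  r_C1² − 484 = 0  ⇒  r_C1 = 22 (r>0 drops 1)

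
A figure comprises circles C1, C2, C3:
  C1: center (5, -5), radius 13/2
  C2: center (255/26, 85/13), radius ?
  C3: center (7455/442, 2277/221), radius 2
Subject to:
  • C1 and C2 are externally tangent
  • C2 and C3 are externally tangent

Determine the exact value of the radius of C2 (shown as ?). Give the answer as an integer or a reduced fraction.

1. [ext C1·C2]  r_C2² + 13r_C2 − 114 = 0  ⇒  r_C2 = 6 (r>0 drops 1)
2. [ext C2·C3]  r_C2² + 4r_C2 − 60 = 0  ⇒  r_C2 = 6 (r>0 drops 1)

6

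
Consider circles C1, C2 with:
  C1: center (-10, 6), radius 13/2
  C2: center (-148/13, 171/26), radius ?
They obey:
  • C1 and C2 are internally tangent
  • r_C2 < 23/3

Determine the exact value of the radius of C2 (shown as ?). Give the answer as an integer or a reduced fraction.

1. [int C1,C2]  r_C2² − 13r_C2 + 40 = 0  ⇒  r_C2 = 5 or 8
2. given r_C2 < 23/3: keep 5

5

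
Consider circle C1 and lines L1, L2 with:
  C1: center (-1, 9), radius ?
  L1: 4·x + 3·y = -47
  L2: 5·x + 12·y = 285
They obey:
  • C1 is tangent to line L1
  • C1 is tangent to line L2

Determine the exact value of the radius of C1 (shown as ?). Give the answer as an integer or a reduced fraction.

14

1. [C1‖L1]  r_C1² − 196 = 0  ⇒  r_C1 = 14 (r>0 drops 1)
2. [C1‖L2]  r_C1² − 196 = 0  ⇒  r_C1 = 14 (r>0 drops 1)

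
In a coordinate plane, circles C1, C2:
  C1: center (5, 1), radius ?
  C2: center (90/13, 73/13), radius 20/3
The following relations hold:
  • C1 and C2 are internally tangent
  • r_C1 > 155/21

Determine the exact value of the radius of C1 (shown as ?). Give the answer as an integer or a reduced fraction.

35/3

1. [int C1,C2]  r_C1² − (40/3)r_C1 + 175/9 = 0  ⇒  r_C1 = 5/3 or 35/3
2. given r_C1 > 155/21: keep 35/3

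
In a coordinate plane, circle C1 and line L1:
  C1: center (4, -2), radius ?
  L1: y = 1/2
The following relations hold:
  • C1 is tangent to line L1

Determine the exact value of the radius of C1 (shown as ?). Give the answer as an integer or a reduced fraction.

1. [C1‖L1]  r_C1² − 25/4 = 0  ⇒  r_C1 = 5/2 (r>0 drops 1)

5/2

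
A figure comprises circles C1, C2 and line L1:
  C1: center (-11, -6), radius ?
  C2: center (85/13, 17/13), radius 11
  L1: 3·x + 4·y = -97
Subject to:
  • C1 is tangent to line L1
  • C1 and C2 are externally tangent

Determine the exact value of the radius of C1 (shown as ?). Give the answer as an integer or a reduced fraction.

8

1. [C1‖L1]  r_C1² − 64 = 0  ⇒  r_C1 = 8 (r>0 drops 1)
2. [ext C1·C2]  r_C1² + 22r_C1 − 240 = 0  ⇒  r_C1 = 8 (r>0 drops 1)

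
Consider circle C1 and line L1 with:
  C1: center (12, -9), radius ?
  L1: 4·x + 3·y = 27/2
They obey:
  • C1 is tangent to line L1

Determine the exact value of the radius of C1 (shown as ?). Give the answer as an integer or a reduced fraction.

1. [C1‖L1]  r_C1² − 9/4 = 0  ⇒  r_C1 = 3/2 (r>0 drops 1)

3/2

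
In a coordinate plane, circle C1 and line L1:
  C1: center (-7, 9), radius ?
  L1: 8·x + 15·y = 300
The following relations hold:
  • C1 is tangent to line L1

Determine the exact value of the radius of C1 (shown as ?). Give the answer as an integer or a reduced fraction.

1. [C1‖L1]  r_C1² − 169 = 0  ⇒  r_C1 = 13 (r>0 drops 1)

13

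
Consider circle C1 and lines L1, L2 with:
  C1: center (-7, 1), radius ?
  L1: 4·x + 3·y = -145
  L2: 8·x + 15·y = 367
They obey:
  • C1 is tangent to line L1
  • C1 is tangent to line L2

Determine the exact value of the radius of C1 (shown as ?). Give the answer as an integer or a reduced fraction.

1. [C1‖L1]  r_C1² − 576 = 0  ⇒  r_C1 = 24 (r>0 drops 1)
2. [C1‖L2]  r_C1² − 576 = 0  ⇒  r_C1 = 24 (r>0 drops 1)

24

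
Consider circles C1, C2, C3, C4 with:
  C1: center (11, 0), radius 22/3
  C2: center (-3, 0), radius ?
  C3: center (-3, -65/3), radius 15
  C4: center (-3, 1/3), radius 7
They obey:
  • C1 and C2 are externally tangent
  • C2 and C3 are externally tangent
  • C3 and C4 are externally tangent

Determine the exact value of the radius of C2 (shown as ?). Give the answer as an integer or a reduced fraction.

1. [ext C1·C2]  r_C2² + (44/3)r_C2 − 1280/9 = 0  ⇒  r_C2 = 20/3 (r>0 drops 1)
2. [ext C2·C3]  r_C2² + 30r_C2 − 2200/9 = 0  ⇒  r_C2 = 20/3 (r>0 drops 1)

20/3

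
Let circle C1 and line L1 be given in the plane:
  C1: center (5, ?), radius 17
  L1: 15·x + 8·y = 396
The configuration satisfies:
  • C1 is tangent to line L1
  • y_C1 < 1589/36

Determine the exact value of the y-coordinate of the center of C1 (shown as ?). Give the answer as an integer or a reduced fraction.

4

1. [C1‖L1]  y_C1² − (321/4)y_C1 + 305 = 0  ⇒  y_C1 = 4 or 305/4
2. given y_C1 < 1589/36: keep 4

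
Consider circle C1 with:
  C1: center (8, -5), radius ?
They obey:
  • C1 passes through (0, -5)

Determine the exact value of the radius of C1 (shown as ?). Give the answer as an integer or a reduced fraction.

8

1. [C1∋P]  r_C1² − 64 = 0  ⇒  r_C1 = 8 (r>0 drops 1)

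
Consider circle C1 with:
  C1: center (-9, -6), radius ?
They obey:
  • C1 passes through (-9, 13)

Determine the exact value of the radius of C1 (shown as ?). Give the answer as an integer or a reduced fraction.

1. [C1∋P]  r_C1² − 361 = 0  ⇒  r_C1 = 19 (r>0 drops 1)

19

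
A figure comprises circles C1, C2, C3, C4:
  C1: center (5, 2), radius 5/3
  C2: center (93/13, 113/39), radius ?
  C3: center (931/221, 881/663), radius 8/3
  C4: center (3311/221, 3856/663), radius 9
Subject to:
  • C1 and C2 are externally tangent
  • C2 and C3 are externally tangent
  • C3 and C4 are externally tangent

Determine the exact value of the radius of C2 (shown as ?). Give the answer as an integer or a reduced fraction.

2/3

1. [ext C1·C2]  r_C2² + (10/3)r_C2 − 8/3 = 0  ⇒  r_C2 = 2/3 (r>0 drops 1)
2. [ext C2·C3]  r_C2² + (16/3)r_C2 − 4 = 0  ⇒  r_C2 = 2/3 (r>0 drops 1)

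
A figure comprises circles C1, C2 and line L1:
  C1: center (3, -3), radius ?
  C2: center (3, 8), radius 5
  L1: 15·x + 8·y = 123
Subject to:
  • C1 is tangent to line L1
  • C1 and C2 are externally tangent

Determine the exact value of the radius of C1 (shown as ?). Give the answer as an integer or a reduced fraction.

6

1. [C1‖L1]  r_C1² − 36 = 0  ⇒  r_C1 = 6 (r>0 drops 1)
2. [ext C1·C2]  r_C1² + 10r_C1 − 96 = 0  ⇒  r_C1 = 6 (r>0 drops 1)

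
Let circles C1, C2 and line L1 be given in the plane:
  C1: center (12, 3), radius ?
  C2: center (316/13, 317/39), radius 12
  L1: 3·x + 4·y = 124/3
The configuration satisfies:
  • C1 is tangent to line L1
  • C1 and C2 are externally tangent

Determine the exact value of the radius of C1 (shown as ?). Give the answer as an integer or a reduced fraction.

4/3

1. [C1‖L1]  r_C1² − 16/9 = 0  ⇒  r_C1 = 4/3 (r>0 drops 1)
2. [ext C1·C2]  r_C1² + 24r_C1 − 304/9 = 0  ⇒  r_C1 = 4/3 (r>0 drops 1)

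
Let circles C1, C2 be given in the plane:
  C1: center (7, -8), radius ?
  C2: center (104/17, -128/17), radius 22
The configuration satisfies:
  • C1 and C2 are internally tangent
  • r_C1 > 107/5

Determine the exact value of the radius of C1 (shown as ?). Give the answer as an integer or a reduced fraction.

23

1. [int C1,C2]  r_C1² − 44r_C1 + 483 = 0  ⇒  r_C1 = 21 or 23
2. given r_C1 > 107/5: keep 23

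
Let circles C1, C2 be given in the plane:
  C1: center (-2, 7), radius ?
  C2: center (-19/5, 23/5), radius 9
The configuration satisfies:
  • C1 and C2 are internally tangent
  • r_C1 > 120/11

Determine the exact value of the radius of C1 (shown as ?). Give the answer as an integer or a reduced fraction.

12

1. [int C1,C2]  r_C1² − 18r_C1 + 72 = 0  ⇒  r_C1 = 6 or 12
2. given r_C1 > 120/11: keep 12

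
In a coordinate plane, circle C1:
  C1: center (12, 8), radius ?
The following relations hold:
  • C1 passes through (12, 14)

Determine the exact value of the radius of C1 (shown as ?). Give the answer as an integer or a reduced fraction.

1. [C1∋P]  r_C1² − 36 = 0  ⇒  r_C1 = 6 (r>0 drops 1)

6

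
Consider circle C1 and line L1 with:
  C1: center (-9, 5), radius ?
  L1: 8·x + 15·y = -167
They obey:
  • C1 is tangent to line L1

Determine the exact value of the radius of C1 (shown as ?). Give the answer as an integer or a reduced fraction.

10

1. [C1‖L1]  r_C1² − 100 = 0  ⇒  r_C1 = 10 (r>0 drops 1)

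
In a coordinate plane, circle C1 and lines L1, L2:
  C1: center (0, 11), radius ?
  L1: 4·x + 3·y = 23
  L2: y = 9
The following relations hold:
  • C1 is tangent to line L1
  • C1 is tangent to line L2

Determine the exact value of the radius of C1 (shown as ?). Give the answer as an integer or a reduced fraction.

2

1. [C1‖L1]  r_C1² − 4 = 0  ⇒  r_C1 = 2 (r>0 drops 1)
2. [C1‖L2]  r_C1² − 4 = 0  ⇒  r_C1 = 2 (r>0 drops 1)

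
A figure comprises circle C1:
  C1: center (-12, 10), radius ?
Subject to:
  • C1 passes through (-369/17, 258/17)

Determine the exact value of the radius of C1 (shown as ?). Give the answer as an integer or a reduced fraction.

1. [C1∋P]  r_C1² − 121 = 0  ⇒  r_C1 = 11 (r>0 drops 1)

11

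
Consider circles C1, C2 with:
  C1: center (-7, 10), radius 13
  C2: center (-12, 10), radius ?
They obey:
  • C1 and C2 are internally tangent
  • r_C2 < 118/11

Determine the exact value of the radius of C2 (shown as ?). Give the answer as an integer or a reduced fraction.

8

1. [int C1,C2]  r_C2² − 26r_C2 + 144 = 0  ⇒  r_C2 = 8 or 18
2. given r_C2 < 118/11: keep 8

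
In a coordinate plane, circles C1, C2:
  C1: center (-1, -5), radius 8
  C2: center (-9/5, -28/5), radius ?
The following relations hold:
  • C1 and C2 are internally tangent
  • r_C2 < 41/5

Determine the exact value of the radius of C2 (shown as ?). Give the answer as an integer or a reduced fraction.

7

1. [int C1,C2]  r_C2² − 16r_C2 + 63 = 0  ⇒  r_C2 = 7 or 9
2. given r_C2 < 41/5: keep 7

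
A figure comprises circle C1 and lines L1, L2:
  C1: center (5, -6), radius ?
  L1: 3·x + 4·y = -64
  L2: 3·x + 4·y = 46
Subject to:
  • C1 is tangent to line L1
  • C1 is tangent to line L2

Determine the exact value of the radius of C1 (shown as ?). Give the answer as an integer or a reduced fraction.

11

1. [C1‖L1]  r_C1² − 121 = 0  ⇒  r_C1 = 11 (r>0 drops 1)
2. [C1‖L2]  r_C1² − 121 = 0  ⇒  r_C1 = 11 (r>0 drops 1)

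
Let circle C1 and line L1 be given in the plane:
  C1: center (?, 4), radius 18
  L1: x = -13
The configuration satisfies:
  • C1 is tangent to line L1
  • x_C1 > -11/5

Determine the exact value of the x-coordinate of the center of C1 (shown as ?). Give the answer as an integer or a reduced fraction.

1. [C1‖L1]  x_C1² + 26x_C1 − 155 = 0  ⇒  x_C1 = -31 or 5
2. given x_C1 > -11/5: keep 5

5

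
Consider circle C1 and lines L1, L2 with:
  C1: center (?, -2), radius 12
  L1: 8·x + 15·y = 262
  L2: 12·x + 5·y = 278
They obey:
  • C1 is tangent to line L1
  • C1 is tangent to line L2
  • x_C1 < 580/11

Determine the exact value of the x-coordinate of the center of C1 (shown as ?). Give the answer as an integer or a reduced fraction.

1. [C1‖L1]  x_C1² − 73x_C1 + 682 = 0  ⇒  x_C1 = 11 or 62
2. [C1‖L2]  x_C1² − 48x_C1 + 407 = 0  ⇒  x_C1 = 11 or 37

11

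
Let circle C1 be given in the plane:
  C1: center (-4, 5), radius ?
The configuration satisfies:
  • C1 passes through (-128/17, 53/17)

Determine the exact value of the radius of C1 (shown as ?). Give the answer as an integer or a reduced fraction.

4

1. [C1∋P]  r_C1² − 16 = 0  ⇒  r_C1 = 4 (r>0 drops 1)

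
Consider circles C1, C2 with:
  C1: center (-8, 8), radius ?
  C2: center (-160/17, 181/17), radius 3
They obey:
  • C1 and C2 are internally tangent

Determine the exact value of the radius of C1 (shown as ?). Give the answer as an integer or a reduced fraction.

1. [int C1,C2]  r_C1² − 6r_C1 = 0  ⇒  r_C1 = 6 (r>0 drops 1)

6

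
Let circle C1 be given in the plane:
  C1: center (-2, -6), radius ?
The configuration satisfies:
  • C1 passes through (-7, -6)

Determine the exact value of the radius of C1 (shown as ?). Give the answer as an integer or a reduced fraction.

1. [C1∋P]  r_C1² − 25 = 0  ⇒  r_C1 = 5 (r>0 drops 1)

5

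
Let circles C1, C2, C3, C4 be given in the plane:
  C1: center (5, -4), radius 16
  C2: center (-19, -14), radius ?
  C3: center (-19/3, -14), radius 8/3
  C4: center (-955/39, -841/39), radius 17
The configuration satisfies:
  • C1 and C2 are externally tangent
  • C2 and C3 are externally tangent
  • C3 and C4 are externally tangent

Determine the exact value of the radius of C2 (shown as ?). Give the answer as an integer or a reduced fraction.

10

1. [ext C1·C2]  r_C2² + 32r_C2 − 420 = 0  ⇒  r_C2 = 10 (r>0 drops 1)
2. [ext C2·C3]  r_C2² + (16/3)r_C2 − 460/3 = 0  ⇒  r_C2 = 10 (r>0 drops 1)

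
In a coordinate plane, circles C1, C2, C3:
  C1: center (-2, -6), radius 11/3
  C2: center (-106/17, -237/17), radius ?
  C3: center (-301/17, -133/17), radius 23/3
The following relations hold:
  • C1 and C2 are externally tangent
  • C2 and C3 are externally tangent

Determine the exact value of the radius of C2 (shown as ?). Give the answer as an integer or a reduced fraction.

16/3

1. [ext C1·C2]  r_C2² + (22/3)r_C2 − 608/9 = 0  ⇒  r_C2 = 16/3 (r>0 drops 1)
2. [ext C2·C3]  r_C2² + (46/3)r_C2 − 992/9 = 0  ⇒  r_C2 = 16/3 (r>0 drops 1)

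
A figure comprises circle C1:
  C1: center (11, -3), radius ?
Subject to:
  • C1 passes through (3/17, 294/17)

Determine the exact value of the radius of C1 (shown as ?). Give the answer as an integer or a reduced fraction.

1. [C1∋P]  r_C1² − 529 = 0  ⇒  r_C1 = 23 (r>0 drops 1)

23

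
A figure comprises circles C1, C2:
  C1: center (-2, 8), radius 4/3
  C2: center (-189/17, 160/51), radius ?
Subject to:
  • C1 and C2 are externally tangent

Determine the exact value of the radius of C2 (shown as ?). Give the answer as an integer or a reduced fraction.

9

1. [ext C1·C2]  r_C2² + (8/3)r_C2 − 105 = 0  ⇒  r_C2 = 9 (r>0 drops 1)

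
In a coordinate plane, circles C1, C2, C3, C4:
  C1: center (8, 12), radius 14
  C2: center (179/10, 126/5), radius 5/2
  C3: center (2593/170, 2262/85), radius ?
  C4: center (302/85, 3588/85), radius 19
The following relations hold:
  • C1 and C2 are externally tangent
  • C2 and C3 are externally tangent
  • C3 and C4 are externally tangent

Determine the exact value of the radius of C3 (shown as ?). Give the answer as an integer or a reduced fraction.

1. [ext C2·C3]  r_C3² + 5r_C3 − 11/4 = 0  ⇒  r_C3 = 1/2 (r>0 drops 1)
2. [ext C3·C4]  r_C3² + 38r_C3 − 77/4 = 0  ⇒  r_C3 = 1/2 (r>0 drops 1)

1/2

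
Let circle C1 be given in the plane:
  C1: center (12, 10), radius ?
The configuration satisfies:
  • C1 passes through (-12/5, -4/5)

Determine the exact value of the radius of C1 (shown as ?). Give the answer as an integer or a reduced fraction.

18

1. [C1∋P]  r_C1² − 324 = 0  ⇒  r_C1 = 18 (r>0 drops 1)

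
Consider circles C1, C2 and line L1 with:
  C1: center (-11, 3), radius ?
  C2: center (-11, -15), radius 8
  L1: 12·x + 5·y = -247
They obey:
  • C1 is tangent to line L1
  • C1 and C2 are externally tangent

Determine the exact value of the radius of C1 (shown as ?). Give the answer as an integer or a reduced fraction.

1. [C1‖L1]  r_C1² − 100 = 0  ⇒  r_C1 = 10 (r>0 drops 1)
2. [ext C1·C2]  r_C1² + 16r_C1 − 260 = 0  ⇒  r_C1 = 10 (r>0 drops 1)

10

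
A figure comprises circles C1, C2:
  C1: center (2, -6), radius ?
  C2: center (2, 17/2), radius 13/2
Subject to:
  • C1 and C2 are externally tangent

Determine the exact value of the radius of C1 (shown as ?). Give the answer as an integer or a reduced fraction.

8

1. [ext C1·C2]  r_C1² + 13r_C1 − 168 = 0  ⇒  r_C1 = 8 (r>0 drops 1)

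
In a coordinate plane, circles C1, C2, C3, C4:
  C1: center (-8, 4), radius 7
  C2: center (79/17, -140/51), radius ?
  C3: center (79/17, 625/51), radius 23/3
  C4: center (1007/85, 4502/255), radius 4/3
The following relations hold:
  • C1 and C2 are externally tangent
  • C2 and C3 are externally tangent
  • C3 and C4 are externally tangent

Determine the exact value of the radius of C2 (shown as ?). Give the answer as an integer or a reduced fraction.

22/3

1. [ext C1·C2]  r_C2² + 14r_C2 − 1408/9 = 0  ⇒  r_C2 = 22/3 (r>0 drops 1)
2. [ext C2·C3]  r_C2² + (46/3)r_C2 − 1496/9 = 0  ⇒  r_C2 = 22/3 (r>0 drops 1)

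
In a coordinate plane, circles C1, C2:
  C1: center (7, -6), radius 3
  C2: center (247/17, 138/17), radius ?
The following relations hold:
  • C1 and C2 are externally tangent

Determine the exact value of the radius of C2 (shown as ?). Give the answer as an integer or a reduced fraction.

13

1. [ext C1·C2]  r_C2² + 6r_C2 − 247 = 0  ⇒  r_C2 = 13 (r>0 drops 1)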